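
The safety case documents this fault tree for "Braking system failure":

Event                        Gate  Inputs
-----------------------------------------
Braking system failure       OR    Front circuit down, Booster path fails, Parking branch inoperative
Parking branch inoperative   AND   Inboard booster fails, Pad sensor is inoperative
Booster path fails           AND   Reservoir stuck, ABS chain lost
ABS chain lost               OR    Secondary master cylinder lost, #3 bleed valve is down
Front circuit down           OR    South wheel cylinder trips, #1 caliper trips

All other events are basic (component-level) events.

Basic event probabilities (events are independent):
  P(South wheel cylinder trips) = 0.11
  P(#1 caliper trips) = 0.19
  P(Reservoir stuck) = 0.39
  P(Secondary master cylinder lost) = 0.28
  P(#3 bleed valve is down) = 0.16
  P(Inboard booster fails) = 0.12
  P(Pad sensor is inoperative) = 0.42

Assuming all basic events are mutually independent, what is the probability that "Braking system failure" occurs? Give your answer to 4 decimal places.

P(Front circuit down) [OR] = 1 − (1−0.11) × (1−0.19) = 0.279100
P(ABS chain lost) [OR] = 1 − (1−0.28) × (1−0.16) = 0.395200
P(Booster path fails) [AND] = 0.39 × 0.395200 = 0.154128
P(Parking branch inoperative) [AND] = 0.12 × 0.42 = 0.050400
P(Braking system failure) [OR] = 1 − (1−0.279100) × (1−0.154128) × (1−0.050400) = 0.420944
Rounded to 4 decimal places: P(Braking system failure) ≈ 0.4209.

0.4209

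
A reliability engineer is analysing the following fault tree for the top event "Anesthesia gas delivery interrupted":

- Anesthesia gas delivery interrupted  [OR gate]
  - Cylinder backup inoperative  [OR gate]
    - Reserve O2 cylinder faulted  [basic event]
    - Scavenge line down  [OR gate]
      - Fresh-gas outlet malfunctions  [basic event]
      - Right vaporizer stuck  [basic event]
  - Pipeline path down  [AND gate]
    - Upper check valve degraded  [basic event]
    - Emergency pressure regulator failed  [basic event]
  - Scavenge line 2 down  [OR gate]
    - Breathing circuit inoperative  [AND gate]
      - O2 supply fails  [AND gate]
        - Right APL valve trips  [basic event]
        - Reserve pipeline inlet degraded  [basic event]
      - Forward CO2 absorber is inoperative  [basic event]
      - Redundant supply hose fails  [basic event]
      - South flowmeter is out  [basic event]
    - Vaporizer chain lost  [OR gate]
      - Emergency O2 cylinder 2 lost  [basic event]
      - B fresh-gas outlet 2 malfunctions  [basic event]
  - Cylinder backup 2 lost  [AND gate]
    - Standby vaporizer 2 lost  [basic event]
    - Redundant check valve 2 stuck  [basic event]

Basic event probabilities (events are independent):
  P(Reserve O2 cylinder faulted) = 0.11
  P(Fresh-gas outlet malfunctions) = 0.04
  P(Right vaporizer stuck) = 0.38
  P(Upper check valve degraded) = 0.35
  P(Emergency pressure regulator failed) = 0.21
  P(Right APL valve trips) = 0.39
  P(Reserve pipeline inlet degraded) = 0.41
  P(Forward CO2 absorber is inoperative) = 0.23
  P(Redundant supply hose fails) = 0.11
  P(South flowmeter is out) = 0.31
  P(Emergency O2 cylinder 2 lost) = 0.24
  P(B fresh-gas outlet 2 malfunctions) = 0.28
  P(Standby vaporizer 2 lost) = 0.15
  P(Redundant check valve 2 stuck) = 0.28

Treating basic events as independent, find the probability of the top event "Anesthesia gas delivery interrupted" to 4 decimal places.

0.7430

P(Scavenge line down) [OR] = 1 − (1−0.04) × (1−0.38) = 0.404800
P(Cylinder backup inoperative) [OR] = 1 − (1−0.11) × (1−0.404800) = 0.470272
P(Pipeline path down) [AND] = 0.35 × 0.21 = 0.073500
P(O2 supply fails) [AND] = 0.39 × 0.41 = 0.159900
P(Breathing circuit inoperative) [AND] = 0.159900 × 0.23 × 0.11 × 0.31 = 0.001254
P(Vaporizer chain lost) [OR] = 1 − (1−0.24) × (1−0.28) = 0.452800
P(Scavenge line 2 down) [OR] = 1 − (1−0.001254) × (1−0.452800) = 0.453486
P(Cylinder backup 2 lost) [AND] = 0.15 × 0.28 = 0.042000
P(Anesthesia gas delivery interrupted) [OR] = 1 − (1−0.470272) × (1−0.073500) × (1−0.453486) × (1−0.042000) = 0.743040
Rounded to 4 decimal places: P(Anesthesia gas delivery interrupted) ≈ 0.7430.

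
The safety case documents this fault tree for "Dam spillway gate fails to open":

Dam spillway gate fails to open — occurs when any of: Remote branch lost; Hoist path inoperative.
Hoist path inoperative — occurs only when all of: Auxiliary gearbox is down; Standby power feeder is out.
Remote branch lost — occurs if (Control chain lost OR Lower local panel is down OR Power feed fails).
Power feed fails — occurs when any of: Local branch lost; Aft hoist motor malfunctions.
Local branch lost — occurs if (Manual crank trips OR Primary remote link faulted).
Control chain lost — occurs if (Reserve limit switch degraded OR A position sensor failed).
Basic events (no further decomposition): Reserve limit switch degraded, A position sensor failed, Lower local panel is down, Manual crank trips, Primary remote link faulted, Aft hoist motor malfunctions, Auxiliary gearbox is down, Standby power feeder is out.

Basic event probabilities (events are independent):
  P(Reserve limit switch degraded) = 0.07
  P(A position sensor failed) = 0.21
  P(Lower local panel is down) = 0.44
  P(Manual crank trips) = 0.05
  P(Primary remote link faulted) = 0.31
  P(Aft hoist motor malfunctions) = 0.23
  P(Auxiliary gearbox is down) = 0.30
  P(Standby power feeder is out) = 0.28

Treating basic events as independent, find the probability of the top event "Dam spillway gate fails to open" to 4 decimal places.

0.8098

P(Control chain lost) [OR] = 1 − (1−0.07) × (1−0.21) = 0.265300
P(Local branch lost) [OR] = 1 − (1−0.05) × (1−0.31) = 0.344500
P(Power feed fails) [OR] = 1 − (1−0.344500) × (1−0.23) = 0.495265
P(Remote branch lost) [OR] = 1 − (1−0.265300) × (1−0.44) × (1−0.495265) = 0.792336
P(Hoist path inoperative) [AND] = 0.30 × 0.28 = 0.084000
P(Dam spillway gate fails to open) [OR] = 1 − (1−0.792336) × (1−0.084000) = 0.809780
Rounded to 4 decimal places: P(Dam spillway gate fails to open) ≈ 0.8098.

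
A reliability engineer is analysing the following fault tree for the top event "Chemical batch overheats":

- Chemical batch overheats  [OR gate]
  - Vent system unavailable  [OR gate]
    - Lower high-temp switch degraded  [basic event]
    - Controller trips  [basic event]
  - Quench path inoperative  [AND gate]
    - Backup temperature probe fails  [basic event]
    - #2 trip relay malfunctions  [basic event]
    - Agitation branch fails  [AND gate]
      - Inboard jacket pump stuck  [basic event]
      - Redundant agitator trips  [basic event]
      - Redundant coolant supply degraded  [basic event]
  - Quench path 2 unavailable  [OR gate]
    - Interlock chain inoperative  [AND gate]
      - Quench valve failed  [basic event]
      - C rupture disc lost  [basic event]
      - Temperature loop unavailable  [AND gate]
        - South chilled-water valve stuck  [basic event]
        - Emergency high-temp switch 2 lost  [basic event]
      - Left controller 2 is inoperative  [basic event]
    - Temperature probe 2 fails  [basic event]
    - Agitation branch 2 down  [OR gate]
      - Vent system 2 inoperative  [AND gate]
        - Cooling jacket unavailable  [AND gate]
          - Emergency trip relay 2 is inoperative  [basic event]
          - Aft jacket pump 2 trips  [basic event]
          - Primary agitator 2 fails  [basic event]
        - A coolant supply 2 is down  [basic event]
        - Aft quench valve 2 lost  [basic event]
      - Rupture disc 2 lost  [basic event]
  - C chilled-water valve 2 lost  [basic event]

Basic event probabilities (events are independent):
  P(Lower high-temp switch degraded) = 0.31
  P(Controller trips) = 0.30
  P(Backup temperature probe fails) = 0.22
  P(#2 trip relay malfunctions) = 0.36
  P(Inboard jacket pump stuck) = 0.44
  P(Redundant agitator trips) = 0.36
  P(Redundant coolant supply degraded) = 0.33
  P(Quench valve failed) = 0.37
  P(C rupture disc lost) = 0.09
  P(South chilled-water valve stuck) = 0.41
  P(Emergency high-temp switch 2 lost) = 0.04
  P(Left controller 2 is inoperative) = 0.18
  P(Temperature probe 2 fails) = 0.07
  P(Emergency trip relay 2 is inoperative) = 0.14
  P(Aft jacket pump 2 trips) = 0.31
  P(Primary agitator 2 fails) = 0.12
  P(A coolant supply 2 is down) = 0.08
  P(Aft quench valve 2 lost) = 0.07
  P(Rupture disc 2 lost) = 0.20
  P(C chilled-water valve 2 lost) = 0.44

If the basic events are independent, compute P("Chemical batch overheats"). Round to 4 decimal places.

P(Vent system unavailable) [OR] = 1 − (1−0.31) × (1−0.30) = 0.517000
P(Agitation branch fails) [AND] = 0.44 × 0.36 × 0.33 = 0.052272
P(Quench path inoperative) [AND] = 0.22 × 0.36 × 0.052272 = 0.004140
P(Temperature loop unavailable) [AND] = 0.41 × 0.04 = 0.016400
P(Interlock chain inoperative) [AND] = 0.37 × 0.09 × 0.016400 × 0.18 = 0.000098
P(Cooling jacket unavailable) [AND] = 0.14 × 0.31 × 0.12 = 0.005208
P(Vent system 2 inoperative) [AND] = 0.005208 × 0.08 × 0.07 = 0.000029
P(Agitation branch 2 down) [OR] = 1 − (1−0.000029) × (1−0.20) = 0.200023
P(Quench path 2 unavailable) [OR] = 1 − (1−0.000098) × (1−0.07) × (1−0.200023) = 0.256094
P(Chemical batch overheats) [OR] = 1 − (1−0.517000) × (1−0.004140) × (1−0.256094) × (1−0.44) = 0.799621
Rounded to 4 decimal places: P(Chemical batch overheats) ≈ 0.7996.

0.7996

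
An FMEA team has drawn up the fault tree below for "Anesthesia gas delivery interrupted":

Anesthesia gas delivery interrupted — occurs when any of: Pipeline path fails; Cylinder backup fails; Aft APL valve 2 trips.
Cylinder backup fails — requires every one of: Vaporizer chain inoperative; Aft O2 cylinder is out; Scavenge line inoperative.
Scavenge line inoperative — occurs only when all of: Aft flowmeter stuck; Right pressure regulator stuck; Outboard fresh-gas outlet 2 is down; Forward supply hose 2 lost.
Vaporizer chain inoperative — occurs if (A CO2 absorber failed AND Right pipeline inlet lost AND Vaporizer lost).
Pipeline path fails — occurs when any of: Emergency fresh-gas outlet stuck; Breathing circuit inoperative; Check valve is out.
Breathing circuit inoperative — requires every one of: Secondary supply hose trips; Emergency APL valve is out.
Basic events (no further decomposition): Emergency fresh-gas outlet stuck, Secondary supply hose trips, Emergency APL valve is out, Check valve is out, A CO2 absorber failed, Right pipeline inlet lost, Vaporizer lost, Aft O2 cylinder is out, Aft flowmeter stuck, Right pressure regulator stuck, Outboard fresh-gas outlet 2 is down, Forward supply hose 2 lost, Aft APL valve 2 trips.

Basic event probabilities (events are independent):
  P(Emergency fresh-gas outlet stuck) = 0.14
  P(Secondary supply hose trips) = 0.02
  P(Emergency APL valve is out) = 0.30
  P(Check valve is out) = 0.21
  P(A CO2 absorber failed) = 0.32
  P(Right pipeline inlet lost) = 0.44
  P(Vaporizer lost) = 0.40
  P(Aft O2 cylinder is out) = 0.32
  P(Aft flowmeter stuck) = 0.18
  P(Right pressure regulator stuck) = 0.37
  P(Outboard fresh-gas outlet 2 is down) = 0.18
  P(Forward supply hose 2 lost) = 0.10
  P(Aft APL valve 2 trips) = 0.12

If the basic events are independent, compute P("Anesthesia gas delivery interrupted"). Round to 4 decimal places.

0.4057

P(Breathing circuit inoperative) [AND] = 0.02 × 0.30 = 0.006000
P(Pipeline path fails) [OR] = 1 − (1−0.14) × (1−0.006000) × (1−0.21) = 0.324676
P(Vaporizer chain inoperative) [AND] = 0.32 × 0.44 × 0.40 = 0.056320
P(Scavenge line inoperative) [AND] = 0.18 × 0.37 × 0.18 × 0.10 = 0.001199
P(Cylinder backup fails) [AND] = 0.056320 × 0.32 × 0.001199 = 0.000022
P(Anesthesia gas delivery interrupted) [OR] = 1 − (1−0.324676) × (1−0.000022) × (1−0.12) = 0.405728
Rounded to 4 decimal places: P(Anesthesia gas delivery interrupted) ≈ 0.4057.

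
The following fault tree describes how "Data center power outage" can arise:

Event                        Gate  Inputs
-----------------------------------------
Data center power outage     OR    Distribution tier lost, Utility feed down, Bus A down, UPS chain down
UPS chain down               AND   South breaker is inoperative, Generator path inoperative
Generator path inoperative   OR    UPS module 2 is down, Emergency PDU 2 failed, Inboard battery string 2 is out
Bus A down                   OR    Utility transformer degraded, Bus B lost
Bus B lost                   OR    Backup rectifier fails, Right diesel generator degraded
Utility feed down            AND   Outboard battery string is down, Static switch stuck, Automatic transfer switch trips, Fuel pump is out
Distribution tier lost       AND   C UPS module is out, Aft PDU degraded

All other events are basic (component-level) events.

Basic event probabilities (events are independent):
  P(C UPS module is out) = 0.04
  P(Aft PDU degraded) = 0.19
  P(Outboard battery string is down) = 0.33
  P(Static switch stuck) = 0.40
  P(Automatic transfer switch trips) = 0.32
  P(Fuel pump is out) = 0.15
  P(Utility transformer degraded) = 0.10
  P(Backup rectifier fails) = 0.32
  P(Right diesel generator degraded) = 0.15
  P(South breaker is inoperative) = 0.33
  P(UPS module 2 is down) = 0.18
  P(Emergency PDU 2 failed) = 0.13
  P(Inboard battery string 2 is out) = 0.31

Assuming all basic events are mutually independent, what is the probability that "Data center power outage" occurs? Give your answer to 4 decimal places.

0.5730

P(Distribution tier lost) [AND] = 0.04 × 0.19 = 0.007600
P(Utility feed down) [AND] = 0.33 × 0.40 × 0.32 × 0.15 = 0.006336
P(Bus B lost) [OR] = 1 − (1−0.32) × (1−0.15) = 0.422000
P(Bus A down) [OR] = 1 − (1−0.10) × (1−0.422000) = 0.479800
P(Generator path inoperative) [OR] = 1 − (1−0.18) × (1−0.13) × (1−0.31) = 0.507754
P(UPS chain down) [AND] = 0.33 × 0.507754 = 0.167559
P(Data center power outage) [OR] = 1 − (1−0.007600) × (1−0.006336) × (1−0.479800) × (1−0.167559) = 0.572978
Rounded to 4 decimal places: P(Data center power outage) ≈ 0.5730.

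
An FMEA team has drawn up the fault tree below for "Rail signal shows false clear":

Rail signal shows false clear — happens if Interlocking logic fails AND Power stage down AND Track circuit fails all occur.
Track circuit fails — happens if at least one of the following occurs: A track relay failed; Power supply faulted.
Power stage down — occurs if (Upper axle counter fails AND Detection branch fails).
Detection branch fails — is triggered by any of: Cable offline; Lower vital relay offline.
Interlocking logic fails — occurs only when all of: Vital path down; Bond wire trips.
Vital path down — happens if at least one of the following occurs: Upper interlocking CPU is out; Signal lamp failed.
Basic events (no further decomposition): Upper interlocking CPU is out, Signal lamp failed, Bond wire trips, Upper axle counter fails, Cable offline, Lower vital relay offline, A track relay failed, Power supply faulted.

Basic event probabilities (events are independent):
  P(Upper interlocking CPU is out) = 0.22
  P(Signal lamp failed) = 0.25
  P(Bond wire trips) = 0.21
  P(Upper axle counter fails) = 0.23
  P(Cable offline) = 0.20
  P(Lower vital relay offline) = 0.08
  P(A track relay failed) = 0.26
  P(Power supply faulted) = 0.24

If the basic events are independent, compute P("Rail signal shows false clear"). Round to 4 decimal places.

0.0023

P(Vital path down) [OR] = 1 − (1−0.22) × (1−0.25) = 0.415000
P(Interlocking logic fails) [AND] = 0.415000 × 0.21 = 0.087150
P(Detection branch fails) [OR] = 1 − (1−0.20) × (1−0.08) = 0.264000
P(Power stage down) [AND] = 0.23 × 0.264000 = 0.060720
P(Track circuit fails) [OR] = 1 − (1−0.26) × (1−0.24) = 0.437600
P(Rail signal shows false clear) [AND] = 0.087150 × 0.060720 × 0.437600 = 0.002316
Rounded to 4 decimal places: P(Rail signal shows false clear) ≈ 0.0023.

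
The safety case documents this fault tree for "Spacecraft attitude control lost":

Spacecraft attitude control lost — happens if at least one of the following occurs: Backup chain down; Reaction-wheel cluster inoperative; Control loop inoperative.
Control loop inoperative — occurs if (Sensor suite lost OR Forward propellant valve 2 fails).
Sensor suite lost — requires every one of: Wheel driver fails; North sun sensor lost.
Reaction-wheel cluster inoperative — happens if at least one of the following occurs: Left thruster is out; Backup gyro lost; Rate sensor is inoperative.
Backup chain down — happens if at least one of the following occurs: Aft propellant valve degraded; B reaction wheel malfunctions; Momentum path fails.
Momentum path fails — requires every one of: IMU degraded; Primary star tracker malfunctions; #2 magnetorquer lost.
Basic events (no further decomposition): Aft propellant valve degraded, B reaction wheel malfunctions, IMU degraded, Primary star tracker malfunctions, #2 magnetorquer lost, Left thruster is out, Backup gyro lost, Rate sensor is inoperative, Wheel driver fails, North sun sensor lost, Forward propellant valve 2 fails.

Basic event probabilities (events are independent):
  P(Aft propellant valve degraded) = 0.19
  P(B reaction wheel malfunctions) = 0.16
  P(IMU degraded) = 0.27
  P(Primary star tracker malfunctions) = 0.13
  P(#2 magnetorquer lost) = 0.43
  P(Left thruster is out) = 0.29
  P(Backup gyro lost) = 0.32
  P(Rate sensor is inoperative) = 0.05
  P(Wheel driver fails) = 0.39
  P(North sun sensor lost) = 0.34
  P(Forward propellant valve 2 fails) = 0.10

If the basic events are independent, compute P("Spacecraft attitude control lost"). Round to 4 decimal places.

0.7601

P(Momentum path fails) [AND] = 0.27 × 0.13 × 0.43 = 0.015093
P(Backup chain down) [OR] = 1 − (1−0.19) × (1−0.16) × (1−0.015093) = 0.329869
P(Reaction-wheel cluster inoperative) [OR] = 1 − (1−0.29) × (1−0.32) × (1−0.05) = 0.541340
P(Sensor suite lost) [AND] = 0.39 × 0.34 = 0.132600
P(Control loop inoperative) [OR] = 1 − (1−0.132600) × (1−0.10) = 0.219340
P(Spacecraft attitude control lost) [OR] = 1 − (1−0.329869) × (1−0.541340) × (1−0.219340) = 0.760055
Rounded to 4 decimal places: P(Spacecraft attitude control lost) ≈ 0.7601.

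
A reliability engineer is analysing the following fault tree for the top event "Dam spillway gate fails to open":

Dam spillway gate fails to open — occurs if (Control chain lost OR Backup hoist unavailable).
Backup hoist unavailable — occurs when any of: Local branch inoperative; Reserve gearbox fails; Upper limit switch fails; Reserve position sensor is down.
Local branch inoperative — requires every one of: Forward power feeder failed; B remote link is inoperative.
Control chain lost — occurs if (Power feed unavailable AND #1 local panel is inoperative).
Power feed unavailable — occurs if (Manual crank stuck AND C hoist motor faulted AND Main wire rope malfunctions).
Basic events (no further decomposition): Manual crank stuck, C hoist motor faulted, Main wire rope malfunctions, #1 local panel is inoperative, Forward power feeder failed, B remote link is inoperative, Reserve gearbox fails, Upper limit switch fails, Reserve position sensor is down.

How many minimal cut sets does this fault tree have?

Power feed unavailable [AND]: one cut set from each child combined → 1 × 1 × 1 = 1 cut set(s).
Control chain lost [AND]: one cut set from each child combined → 1 × 1 = 1 cut set(s).
Local branch inoperative [AND]: one cut set from each child combined → 1 × 1 = 1 cut set(s).
Backup hoist unavailable [OR]: union of children's cut sets → 4 cut set(s).
Dam spillway gate fails to open [OR]: union of children's cut sets → 5 cut set(s).
Minimal cut sets: {#1 local panel is inoperative, C hoist motor faulted, Main wire rope malfunctions, Manual crank stuck}; {B remote link is inoperative, Forward power feeder failed}; {Reserve gearbox fails}; {Upper limit switch fails}; {Reserve position sensor is down}.

5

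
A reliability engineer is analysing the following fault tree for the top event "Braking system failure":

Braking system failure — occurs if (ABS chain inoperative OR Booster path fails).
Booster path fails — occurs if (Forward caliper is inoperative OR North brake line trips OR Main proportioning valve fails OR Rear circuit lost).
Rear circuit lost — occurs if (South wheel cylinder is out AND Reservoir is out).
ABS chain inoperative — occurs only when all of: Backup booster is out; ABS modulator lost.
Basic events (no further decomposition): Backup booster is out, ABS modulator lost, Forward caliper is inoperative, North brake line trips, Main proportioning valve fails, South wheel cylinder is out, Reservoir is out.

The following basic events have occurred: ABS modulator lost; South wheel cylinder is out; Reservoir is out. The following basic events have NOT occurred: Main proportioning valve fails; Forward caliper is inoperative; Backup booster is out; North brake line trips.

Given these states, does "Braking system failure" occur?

ABS chain inoperative [AND]: Backup booster is out=not, ABS modulator lost=occurs → not all inputs occur → does not occur.
Rear circuit lost [AND]: South wheel cylinder is out=occurs, Reservoir is out=occurs → all inputs occur → occurs.
Booster path fails [OR]: Forward caliper is inoperative=not, North brake line trips=not, Main proportioning valve fails=not, Rear circuit lost=occurs → at least one input occurs → occurs.
Braking system failure [OR]: ABS chain inoperative=not, Booster path fails=occurs → at least one input occurs → occurs.

Yes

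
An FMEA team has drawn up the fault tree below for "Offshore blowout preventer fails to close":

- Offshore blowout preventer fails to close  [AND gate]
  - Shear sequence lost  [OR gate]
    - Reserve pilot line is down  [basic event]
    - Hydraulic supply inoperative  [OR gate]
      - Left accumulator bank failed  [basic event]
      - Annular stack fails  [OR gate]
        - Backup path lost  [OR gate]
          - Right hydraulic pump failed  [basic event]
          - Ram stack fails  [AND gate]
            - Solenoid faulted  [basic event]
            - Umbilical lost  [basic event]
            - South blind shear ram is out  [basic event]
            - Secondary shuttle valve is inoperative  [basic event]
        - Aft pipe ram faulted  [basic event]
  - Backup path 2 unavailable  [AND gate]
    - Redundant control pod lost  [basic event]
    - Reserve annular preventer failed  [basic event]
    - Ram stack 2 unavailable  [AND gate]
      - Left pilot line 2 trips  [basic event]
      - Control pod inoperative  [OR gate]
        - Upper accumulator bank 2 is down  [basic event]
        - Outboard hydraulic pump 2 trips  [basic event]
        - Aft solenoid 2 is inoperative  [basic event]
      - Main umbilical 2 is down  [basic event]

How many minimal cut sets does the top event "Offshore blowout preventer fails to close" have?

15

Ram stack fails [AND]: one cut set from each child combined → 1 × 1 × 1 × 1 = 1 cut set(s).
Backup path lost [OR]: union of children's cut sets → 2 cut set(s).
Annular stack fails [OR]: union of children's cut sets → 3 cut set(s).
Hydraulic supply inoperative [OR]: union of children's cut sets → 4 cut set(s).
Shear sequence lost [OR]: union of children's cut sets → 5 cut set(s).
Control pod inoperative [OR]: union of children's cut sets → 3 cut set(s).
Ram stack 2 unavailable [AND]: one cut set from each child combined → 1 × 3 × 1 = 3 cut set(s).
Backup path 2 unavailable [AND]: one cut set from each child combined → 1 × 1 × 3 = 3 cut set(s).
Offshore blowout preventer fails to close [AND]: one cut set from each child combined → 5 × 3 = 15 cut set(s).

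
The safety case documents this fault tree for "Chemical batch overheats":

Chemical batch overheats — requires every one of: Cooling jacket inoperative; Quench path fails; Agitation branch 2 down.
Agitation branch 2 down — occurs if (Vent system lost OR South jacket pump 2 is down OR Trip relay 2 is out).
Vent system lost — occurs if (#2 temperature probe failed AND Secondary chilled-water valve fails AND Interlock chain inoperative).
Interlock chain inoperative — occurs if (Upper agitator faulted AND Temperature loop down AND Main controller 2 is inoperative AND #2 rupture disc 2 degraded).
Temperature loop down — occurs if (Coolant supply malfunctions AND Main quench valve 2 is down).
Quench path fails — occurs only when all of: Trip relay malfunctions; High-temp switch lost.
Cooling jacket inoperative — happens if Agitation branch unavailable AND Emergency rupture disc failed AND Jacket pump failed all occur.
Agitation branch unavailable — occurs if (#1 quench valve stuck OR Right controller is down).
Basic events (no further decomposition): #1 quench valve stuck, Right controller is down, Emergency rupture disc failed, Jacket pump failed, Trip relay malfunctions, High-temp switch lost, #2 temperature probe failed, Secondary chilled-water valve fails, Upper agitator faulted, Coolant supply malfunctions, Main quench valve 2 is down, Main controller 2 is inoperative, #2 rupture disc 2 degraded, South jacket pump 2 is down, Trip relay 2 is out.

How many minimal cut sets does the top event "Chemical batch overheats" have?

6

Agitation branch unavailable [OR]: union of children's cut sets → 2 cut set(s).
Cooling jacket inoperative [AND]: one cut set from each child combined → 2 × 1 × 1 = 2 cut set(s).
Quench path fails [AND]: one cut set from each child combined → 1 × 1 = 1 cut set(s).
Temperature loop down [AND]: one cut set from each child combined → 1 × 1 = 1 cut set(s).
Interlock chain inoperative [AND]: one cut set from each child combined → 1 × 1 × 1 × 1 = 1 cut set(s).
Vent system lost [AND]: one cut set from each child combined → 1 × 1 × 1 = 1 cut set(s).
Agitation branch 2 down [OR]: union of children's cut sets → 3 cut set(s).
Chemical batch overheats [AND]: one cut set from each child combined → 2 × 1 × 3 = 6 cut set(s).
Minimal cut sets: {#1 quench valve stuck, #2 rupture disc 2 degraded, #2 temperature probe failed, Coolant supply malfunctions, Emergency rupture disc failed, High-temp switch lost, Jacket pump failed, Main controller 2 is inoperative, Main quench valve 2 is down, Secondary chilled-water valve fails, Trip relay malfunctions, Upper agitator faulted}; {#1 quench valve stuck, Emergency rupture disc failed, High-temp switch lost, Jacket pump failed, South jacket pump 2 is down, Trip relay malfunctions}; {#1 quench valve stuck, Emergency rupture disc failed, High-temp switch lost, Jacket pump failed, Trip relay 2 is out, Trip relay malfunctions}; {#2 rupture disc 2 degraded, #2 temperature probe failed, Coolant supply malfunctions, Emergency rupture disc failed, High-temp switch lost, Jacket pump failed, Main controller 2 is inoperative, Main quench valve 2 is down, Right controller is down, Secondary chilled-water valve fails, Trip relay malfunctions, Upper agitator faulted}; {Emergency rupture disc failed, High-temp switch lost, Jacket pump failed, Right controller is down, South jacket pump 2 is down, Trip relay malfunctions}; {Emergency rupture disc failed, High-temp switch lost, Jacket pump failed, Right controller is down, Trip relay 2 is out, Trip relay malfunctions}.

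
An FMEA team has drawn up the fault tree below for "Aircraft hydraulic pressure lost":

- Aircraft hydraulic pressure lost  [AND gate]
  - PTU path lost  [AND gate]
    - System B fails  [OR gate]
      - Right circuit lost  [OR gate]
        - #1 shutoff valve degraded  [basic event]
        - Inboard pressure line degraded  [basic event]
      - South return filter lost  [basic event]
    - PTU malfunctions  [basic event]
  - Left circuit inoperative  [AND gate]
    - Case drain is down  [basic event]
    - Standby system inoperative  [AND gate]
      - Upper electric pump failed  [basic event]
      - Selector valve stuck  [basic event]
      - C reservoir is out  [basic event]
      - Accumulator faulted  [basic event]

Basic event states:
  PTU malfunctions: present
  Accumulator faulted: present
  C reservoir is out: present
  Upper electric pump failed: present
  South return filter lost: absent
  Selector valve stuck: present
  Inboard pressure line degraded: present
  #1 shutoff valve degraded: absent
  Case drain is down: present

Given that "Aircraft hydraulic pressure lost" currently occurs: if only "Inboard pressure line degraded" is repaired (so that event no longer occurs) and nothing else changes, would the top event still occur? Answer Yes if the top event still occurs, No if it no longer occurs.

Counterfactual: set "Inboard pressure line degraded" to not occurred.
Right circuit lost [OR]: #1 shutoff valve degraded=not, Inboard pressure line degraded=not → no input occurs → does not occur.
System B fails [OR]: Right circuit lost=not, South return filter lost=not → no input occurs → does not occur.
PTU path lost [AND]: System B fails=not, PTU malfunctions=occurs → not all inputs occur → does not occur.
Standby system inoperative [AND]: Upper electric pump failed=occurs, Selector valve stuck=occurs, C reservoir is out=occurs, Accumulator faulted=occurs → all inputs occur → occurs.
Left circuit inoperative [AND]: Case drain is down=occurs, Standby system inoperative=occurs → all inputs occur → occurs.
Aircraft hydraulic pressure lost [AND]: PTU path lost=not, Left circuit inoperative=occurs → not all inputs occur → does not occur.

No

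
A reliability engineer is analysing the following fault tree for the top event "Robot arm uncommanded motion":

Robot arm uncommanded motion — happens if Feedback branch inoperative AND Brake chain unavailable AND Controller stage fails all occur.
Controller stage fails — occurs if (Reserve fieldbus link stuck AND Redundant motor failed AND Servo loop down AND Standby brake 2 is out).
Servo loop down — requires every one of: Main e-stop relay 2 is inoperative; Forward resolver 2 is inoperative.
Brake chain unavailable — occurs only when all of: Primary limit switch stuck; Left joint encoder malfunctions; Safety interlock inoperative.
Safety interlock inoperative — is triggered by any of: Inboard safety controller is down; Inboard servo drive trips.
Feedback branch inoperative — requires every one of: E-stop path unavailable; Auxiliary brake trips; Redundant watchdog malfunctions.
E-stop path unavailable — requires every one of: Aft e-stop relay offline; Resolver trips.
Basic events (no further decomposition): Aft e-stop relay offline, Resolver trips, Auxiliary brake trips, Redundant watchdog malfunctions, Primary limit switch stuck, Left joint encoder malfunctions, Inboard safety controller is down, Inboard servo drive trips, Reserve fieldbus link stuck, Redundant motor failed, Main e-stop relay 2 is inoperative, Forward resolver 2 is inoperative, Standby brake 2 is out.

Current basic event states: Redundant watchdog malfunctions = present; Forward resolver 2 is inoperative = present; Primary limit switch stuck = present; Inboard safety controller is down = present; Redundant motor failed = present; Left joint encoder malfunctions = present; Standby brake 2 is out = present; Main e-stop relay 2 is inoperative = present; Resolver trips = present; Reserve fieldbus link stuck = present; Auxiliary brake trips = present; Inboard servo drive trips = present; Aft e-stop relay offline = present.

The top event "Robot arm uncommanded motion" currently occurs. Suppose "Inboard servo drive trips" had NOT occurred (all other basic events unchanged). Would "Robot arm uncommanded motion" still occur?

Yes

Counterfactual: set "Inboard servo drive trips" to not occurred.
E-stop path unavailable [AND]: Aft e-stop relay offline=occurs, Resolver trips=occurs → all inputs occur → occurs.
Feedback branch inoperative [AND]: E-stop path unavailable=occurs, Auxiliary brake trips=occurs, Redundant watchdog malfunctions=occurs → all inputs occur → occurs.
Safety interlock inoperative [OR]: Inboard safety controller is down=occurs, Inboard servo drive trips=not → at least one input occurs → occurs.
Brake chain unavailable [AND]: Primary limit switch stuck=occurs, Left joint encoder malfunctions=occurs, Safety interlock inoperative=occurs → all inputs occur → occurs.
Servo loop down [AND]: Main e-stop relay 2 is inoperative=occurs, Forward resolver 2 is inoperative=occurs → all inputs occur → occurs.
Controller stage fails [AND]: Reserve fieldbus link stuck=occurs, Redundant motor failed=occurs, Servo loop down=occurs, Standby brake 2 is out=occurs → all inputs occur → occurs.
Robot arm uncommanded motion [AND]: Feedback branch inoperative=occurs, Brake chain unavailable=occurs, Controller stage fails=occurs → all inputs occur → occurs.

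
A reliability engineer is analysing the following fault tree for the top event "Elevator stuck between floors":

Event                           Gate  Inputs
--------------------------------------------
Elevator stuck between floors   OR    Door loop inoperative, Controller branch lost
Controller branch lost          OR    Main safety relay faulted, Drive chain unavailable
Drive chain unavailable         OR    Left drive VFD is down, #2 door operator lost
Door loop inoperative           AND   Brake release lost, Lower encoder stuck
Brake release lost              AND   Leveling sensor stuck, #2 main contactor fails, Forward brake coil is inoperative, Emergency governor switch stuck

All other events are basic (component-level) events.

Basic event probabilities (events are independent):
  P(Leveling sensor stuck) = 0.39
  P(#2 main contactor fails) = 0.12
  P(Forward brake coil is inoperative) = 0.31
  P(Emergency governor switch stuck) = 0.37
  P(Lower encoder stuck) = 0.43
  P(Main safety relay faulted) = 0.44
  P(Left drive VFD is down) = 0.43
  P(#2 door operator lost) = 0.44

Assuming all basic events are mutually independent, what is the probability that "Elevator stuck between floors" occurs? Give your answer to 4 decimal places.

0.8217

P(Brake release lost) [AND] = 0.39 × 0.12 × 0.31 × 0.37 = 0.005368
P(Door loop inoperative) [AND] = 0.005368 × 0.43 = 0.002308
P(Drive chain unavailable) [OR] = 1 − (1−0.43) × (1−0.44) = 0.680800
P(Controller branch lost) [OR] = 1 − (1−0.44) × (1−0.680800) = 0.821248
P(Elevator stuck between floors) [OR] = 1 − (1−0.002308) × (1−0.821248) = 0.821661
Rounded to 4 decimal places: P(Elevator stuck between floors) ≈ 0.8217.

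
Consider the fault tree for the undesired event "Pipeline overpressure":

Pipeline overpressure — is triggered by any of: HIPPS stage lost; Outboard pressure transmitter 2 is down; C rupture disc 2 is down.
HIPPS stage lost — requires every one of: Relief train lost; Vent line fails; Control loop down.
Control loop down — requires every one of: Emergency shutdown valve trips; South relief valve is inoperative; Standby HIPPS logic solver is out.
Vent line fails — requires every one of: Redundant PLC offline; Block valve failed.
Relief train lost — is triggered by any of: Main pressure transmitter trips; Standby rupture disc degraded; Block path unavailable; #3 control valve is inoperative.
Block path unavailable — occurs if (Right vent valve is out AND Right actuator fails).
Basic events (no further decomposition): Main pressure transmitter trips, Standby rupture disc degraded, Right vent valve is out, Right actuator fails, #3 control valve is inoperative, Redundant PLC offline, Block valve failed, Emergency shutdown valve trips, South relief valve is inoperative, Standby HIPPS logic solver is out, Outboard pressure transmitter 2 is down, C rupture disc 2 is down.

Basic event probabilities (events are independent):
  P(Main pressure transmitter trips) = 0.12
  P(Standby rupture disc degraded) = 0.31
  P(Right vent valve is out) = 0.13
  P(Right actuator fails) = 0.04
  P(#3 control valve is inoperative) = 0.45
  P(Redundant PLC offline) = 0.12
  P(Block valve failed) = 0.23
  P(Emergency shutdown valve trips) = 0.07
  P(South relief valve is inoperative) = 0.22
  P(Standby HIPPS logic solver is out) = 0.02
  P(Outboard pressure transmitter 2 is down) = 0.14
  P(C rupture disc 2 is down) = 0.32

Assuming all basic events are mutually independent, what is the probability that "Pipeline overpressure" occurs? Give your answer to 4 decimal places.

P(Block path unavailable) [AND] = 0.13 × 0.04 = 0.005200
P(Relief train lost) [OR] = 1 − (1−0.12) × (1−0.31) × (1−0.005200) × (1−0.45) = 0.667777
P(Vent line fails) [AND] = 0.12 × 0.23 = 0.027600
P(Control loop down) [AND] = 0.07 × 0.22 × 0.02 = 0.000308
P(HIPPS stage lost) [AND] = 0.667777 × 0.027600 × 0.000308 = 0.000006
P(Pipeline overpressure) [OR] = 1 − (1−0.000006) × (1−0.14) × (1−0.32) = 0.415204
Rounded to 4 decimal places: P(Pipeline overpressure) ≈ 0.4152.

0.4152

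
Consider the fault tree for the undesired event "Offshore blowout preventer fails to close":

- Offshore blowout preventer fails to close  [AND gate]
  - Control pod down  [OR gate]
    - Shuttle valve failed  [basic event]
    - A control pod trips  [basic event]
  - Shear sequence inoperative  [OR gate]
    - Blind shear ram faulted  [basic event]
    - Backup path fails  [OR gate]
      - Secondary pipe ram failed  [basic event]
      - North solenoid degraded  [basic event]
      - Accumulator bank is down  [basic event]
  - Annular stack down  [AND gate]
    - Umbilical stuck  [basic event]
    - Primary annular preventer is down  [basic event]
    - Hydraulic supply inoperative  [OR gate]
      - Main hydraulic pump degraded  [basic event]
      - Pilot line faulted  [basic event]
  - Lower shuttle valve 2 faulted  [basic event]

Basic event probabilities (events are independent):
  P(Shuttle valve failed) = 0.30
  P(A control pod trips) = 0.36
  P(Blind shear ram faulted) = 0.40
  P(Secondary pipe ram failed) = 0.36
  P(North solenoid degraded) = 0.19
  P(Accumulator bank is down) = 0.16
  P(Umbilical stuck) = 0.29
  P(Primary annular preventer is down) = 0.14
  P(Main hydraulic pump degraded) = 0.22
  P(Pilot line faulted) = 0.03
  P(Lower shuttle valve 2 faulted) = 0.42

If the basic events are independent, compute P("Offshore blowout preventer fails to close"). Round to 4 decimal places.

0.0017

P(Control pod down) [OR] = 1 − (1−0.30) × (1−0.36) = 0.552000
P(Backup path fails) [OR] = 1 − (1−0.36) × (1−0.19) × (1−0.16) = 0.564544
P(Shear sequence inoperative) [OR] = 1 − (1−0.40) × (1−0.564544) = 0.738726
P(Hydraulic supply inoperative) [OR] = 1 − (1−0.22) × (1−0.03) = 0.243400
P(Annular stack down) [AND] = 0.29 × 0.14 × 0.243400 = 0.009882
P(Offshore blowout preventer fails to close) [AND] = 0.552000 × 0.738726 × 0.009882 × 0.42 = 0.001692
Rounded to 4 decimal places: P(Offshore blowout preventer fails to close) ≈ 0.0017.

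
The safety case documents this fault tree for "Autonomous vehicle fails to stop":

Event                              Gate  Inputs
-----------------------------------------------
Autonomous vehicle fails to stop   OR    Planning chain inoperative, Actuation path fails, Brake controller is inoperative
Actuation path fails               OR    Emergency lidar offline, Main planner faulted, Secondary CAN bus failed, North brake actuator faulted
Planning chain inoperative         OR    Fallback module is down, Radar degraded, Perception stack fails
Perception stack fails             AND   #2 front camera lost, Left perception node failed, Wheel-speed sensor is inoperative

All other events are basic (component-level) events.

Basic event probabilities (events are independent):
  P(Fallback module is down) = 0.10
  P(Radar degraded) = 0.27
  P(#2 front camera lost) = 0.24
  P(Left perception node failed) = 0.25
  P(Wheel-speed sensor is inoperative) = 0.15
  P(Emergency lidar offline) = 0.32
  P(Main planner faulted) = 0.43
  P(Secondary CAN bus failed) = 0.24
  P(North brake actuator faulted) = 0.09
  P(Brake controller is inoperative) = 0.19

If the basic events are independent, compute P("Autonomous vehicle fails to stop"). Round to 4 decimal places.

P(Perception stack fails) [AND] = 0.24 × 0.25 × 0.15 = 0.009000
P(Planning chain inoperative) [OR] = 1 − (1−0.10) × (1−0.27) × (1−0.009000) = 0.348913
P(Actuation path fails) [OR] = 1 − (1−0.32) × (1−0.43) × (1−0.24) × (1−0.09) = 0.731936
P(Autonomous vehicle fails to stop) [OR] = 1 − (1−0.348913) × (1−0.731936) × (1−0.19) = 0.858628
Rounded to 4 decimal places: P(Autonomous vehicle fails to stop) ≈ 0.8586.

0.8586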